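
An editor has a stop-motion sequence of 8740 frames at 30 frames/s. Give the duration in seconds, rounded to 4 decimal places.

Running time = 8740 × 1/30 = 874/3 s ≈ 291.3333 s.

291.3333 seconds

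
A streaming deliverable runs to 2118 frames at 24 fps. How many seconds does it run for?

88.25 seconds

Running time = 2118 / (24) = 88.25 s.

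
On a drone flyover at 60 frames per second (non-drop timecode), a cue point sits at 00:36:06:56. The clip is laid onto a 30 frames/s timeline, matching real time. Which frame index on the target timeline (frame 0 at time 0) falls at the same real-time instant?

Source frame index: (0×3600 + 36×60 + 6) × 60 + 56 = 130016.
Real time: 130016 / (60) = 32504/15 s.
Target frame: (32504/15) × (30) = 65008.

frame 65008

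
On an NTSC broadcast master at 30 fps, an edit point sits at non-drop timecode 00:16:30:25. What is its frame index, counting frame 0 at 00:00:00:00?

frame 29725

Total seconds to the label: (0 × 3600 + 16 × 60 + 30) = 990.
Frame index = 990 × 30 + 25 = 29725.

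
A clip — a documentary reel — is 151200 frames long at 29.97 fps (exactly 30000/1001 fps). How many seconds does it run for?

5045.04 seconds

Running time = 151200 / (30000/1001) = 5045.04 s.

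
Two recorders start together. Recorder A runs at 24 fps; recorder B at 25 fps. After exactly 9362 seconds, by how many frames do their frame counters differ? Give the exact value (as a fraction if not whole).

A emits 24 × 9362 = 224688 frames; B emits 25 × 9362 = 234050.
Difference = 9362 frames; B is ahead of A.

9362 frames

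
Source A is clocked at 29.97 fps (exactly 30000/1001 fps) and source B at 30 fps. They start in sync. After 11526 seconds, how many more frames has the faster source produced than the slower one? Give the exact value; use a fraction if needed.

345780/1001 frames

A emits 30000/1001 × 11526 = 345780000/1001 frames; B emits 30 × 11526 = 345780.
Difference = 345780/1001 frames (≈ 345.4346); B is ahead of A.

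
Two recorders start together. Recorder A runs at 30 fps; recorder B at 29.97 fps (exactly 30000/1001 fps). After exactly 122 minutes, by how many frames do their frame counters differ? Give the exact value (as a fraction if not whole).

219600/1001 frames

122 min = 7320 s.
A emits 30 × 7320 = 219600 frames; B emits 30000/1001 × 7320 = 219600000/1001.
Difference = 219600/1001 frames (≈ 219.3806); B is behind A.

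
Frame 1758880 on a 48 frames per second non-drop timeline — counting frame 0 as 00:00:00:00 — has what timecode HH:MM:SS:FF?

1758880 ÷ 48 = 36643 full seconds, remainder 16 frames.
36643 s = 10 h 10 min 43 s.
Timecode: 10:10:43:16.

10:10:43:16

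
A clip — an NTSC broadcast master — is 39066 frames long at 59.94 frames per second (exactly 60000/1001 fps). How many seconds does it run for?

651.7511 seconds

Running time = 39066 / (60000/1001) = 651.7511 s.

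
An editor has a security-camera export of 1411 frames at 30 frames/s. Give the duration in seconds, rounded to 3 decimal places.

Running time = 1411 × 1/30 = 1411/30 s ≈ 47.033 s.

47.033 seconds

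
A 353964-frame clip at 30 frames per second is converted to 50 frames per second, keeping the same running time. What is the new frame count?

589940 frames

Target frames = source frames × (target rate / source rate) = 353964 × (50)/(30) = 353964 × 5/3 = 589940.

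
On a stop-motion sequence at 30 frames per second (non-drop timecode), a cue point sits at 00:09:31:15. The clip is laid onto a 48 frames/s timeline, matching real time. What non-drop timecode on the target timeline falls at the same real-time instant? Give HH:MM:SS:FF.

00:09:31:24

Source frame index: (0×3600 + 9×60 + 31) × 30 + 15 = 17145.
Real time: 17145 / (30) = 1143/2 s.
Target frame: (1143/2) × (48) = 27432.
At 48 labels/s: frame 27432 → 00:09:31:24.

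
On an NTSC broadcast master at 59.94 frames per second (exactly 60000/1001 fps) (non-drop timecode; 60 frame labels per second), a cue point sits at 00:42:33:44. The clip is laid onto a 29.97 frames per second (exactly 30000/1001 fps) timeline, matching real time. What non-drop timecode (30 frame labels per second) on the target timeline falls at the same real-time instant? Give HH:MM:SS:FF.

Source frame index: (0×3600 + 42×60 + 33) × 60 + 44 = 153224.
Real time: 153224 / (60000/1001) = 19172153/7500 s.
Target frame: (19172153/7500) × (30000/1001) = 76612.
At 30 labels/s: frame 76612 → 00:42:33:22.

00:42:33:22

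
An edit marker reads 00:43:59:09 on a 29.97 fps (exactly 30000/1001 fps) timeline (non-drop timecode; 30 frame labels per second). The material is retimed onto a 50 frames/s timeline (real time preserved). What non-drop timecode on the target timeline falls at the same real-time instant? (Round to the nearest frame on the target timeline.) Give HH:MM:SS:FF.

Source frame index: (0×3600 + 43×60 + 59) × 30 + 9 = 79179.
Real time: 79179 / (30000/1001) = 26419393/10000 s.
Target frame: (26419393/10000) × (50) = 26419393/200 ≈ 132096.965 → 132097.
At 50 labels/s: frame 132097 → 00:44:01:47.

00:44:01:47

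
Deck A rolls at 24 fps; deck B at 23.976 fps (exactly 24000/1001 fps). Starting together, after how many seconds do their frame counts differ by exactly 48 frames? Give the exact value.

The gap grows by |24000/1001 − 24| = 24/1001 frames per second.
Time for a 48-frame gap: 48 ÷ (24/1001) = 2002 s.

2002 seconds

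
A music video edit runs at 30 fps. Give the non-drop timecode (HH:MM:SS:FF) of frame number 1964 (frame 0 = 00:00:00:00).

1964 ÷ 30 = 65 full seconds, remainder 14 frames.
65 s = 0 h 1 min 5 s.
Timecode: 00:01:05:14.

00:01:05:14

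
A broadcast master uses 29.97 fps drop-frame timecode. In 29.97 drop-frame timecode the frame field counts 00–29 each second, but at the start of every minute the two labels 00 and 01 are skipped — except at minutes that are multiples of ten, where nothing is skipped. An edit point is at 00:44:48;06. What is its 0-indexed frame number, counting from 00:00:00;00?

80566

Complete 10-minute blocks: 4, each 17982 frames → 71928.
Remaining 4 whole minutes in the current block: 1800 + 3 × 1798 = 7194 frames.
Within the current minute: 48 × 30 + 6 − 2 = 1444 (labels ;00/;01 skipped at this minute). Total = 71928 + 7194 + 1444 = 80566.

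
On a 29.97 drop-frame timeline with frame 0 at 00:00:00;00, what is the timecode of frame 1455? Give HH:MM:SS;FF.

Each 10-minute DF block holds 10 × 60 × 30 − 9 × 2 = 17982 frames. 1455 ÷ 17982 → 0 full blocks, remainder 1455.
Within the partial block the first minute is 1800 frames and each further minute 1798, so 0 further minute boundaries passed. Total skipped labels = 18 × 0 + 2 × 0 = 0.
Non-drop label index = 1455 + 0 = 1455; at 30 labels/s that is 00:00:48:15, i.e. DF 00:00:48;15.

00:00:48;15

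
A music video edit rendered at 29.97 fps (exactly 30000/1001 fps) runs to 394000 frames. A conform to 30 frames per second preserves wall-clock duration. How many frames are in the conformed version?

394394 frames

Target frames = source frames × (target rate / source rate) = 394000 × (30)/(30000/1001) = 394000 × 1001/1000 = 394394.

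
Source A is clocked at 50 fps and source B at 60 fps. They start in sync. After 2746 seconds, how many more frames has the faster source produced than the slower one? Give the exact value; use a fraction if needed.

27460 frames

A emits 50 × 2746 = 137300 frames; B emits 60 × 2746 = 164760.
Difference = 27460 frames; B is ahead of A.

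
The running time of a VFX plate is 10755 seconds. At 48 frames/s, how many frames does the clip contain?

Frames = 10755 × 48 = 516240.

516240 frames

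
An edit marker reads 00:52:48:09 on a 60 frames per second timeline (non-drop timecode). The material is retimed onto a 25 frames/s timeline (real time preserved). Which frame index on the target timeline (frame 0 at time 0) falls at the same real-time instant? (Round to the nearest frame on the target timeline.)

Source frame index: (0×3600 + 52×60 + 48) × 60 + 9 = 190089.
Real time: 190089 / (60) = 63363/20 s.
Target frame: (63363/20) × (25) = 316815/4 ≈ 79203.750 → 79204.

frame 79204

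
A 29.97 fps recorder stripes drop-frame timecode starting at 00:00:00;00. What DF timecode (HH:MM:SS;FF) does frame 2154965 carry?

Each 10-minute DF block holds 10 × 60 × 30 − 9 × 2 = 17982 frames. 2154965 ÷ 17982 → 119 full blocks, remainder 15107.
Within the partial block the first minute is 1800 frames and each further minute 1798, so 8 further minute boundaries passed. Total skipped labels = 18 × 119 + 2 × 8 = 2158.
Non-drop label index = 2154965 + 2158 = 2157123; at 30 labels/s that is 19:58:24:03, i.e. DF 19:58:24;03.

19:58:24;03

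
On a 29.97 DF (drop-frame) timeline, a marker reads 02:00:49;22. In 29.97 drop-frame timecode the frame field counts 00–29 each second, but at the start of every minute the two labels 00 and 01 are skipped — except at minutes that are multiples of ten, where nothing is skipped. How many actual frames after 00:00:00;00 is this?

As if non-drop at 30 labels/s: (2 × 3600 + 0 × 60 + 49) × 30 + 22 = 217492.
Minute boundaries passed: 120; those not divisible by 10: 120 − 12 = 108; dropped labels = 2 × 108 = 216.
Actual frame index = 217492 − 216 = 217276.

217276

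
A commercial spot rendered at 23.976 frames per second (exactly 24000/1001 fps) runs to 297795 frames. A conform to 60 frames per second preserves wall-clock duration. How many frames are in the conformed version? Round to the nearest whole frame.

745232 frames

Frames at target rate = 297795 × (60) / (24000/1001) = 59618559/80 ≈ 745231.988.
Nearest whole frame: 745232.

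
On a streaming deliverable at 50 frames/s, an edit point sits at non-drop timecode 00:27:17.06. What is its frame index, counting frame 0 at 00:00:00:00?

81856

Total seconds to the label: (0 × 3600 + 27 × 60 + 17) = 1637.
Frame index = 1637 × 50 + 6 = 81856.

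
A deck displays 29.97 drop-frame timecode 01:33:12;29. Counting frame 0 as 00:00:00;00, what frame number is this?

167621

Complete 10-minute blocks: 9, each 17982 frames → 161838.
Remaining 3 whole minutes in the current block: 1800 + 2 × 1798 = 5396 frames.
Within the current minute: 12 × 30 + 29 − 2 = 387 (labels ;00/;01 skipped at this minute). Total = 161838 + 5396 + 387 = 167621.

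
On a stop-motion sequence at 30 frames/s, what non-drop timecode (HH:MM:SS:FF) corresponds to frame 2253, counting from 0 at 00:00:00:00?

00:01:15:03

2253 ÷ 30 = 75 full seconds, remainder 3 frames.
75 s = 0 h 1 min 15 s.
Timecode: 00:01:15:03.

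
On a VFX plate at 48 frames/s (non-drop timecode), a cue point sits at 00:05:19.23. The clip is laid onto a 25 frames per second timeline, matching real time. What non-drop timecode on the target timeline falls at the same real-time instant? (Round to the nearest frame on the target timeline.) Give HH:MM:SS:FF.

Source frame index: (0×3600 + 5×60 + 19) × 48 + 23 = 15335.
Real time: 15335 / (48) = 15335/48 s.
Target frame: (15335/48) × (25) = 383375/48 ≈ 7986.979 → 7987.
At 25 labels/s: frame 7987 → 00:05:19:12.

00:05:19:12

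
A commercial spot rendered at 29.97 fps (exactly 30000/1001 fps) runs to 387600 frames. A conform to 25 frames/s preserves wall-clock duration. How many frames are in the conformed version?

Target frames = source frames × (target rate / source rate) = 387600 × (25)/(30000/1001) = 387600 × 1001/1200 = 323323.

323323 frames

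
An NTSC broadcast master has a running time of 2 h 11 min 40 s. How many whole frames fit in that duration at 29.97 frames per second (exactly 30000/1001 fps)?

236763 frames

2 h 11 min 40 s = 7900 s.
Frames = 7900 × 30000/1001 = 237000000/1001 ≈ 236763.2368.
Complete frames: 236763.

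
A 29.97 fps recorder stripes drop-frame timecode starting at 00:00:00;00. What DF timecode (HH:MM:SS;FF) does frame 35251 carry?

00:19:36;07

Each 10-minute DF block holds 10 × 60 × 30 − 9 × 2 = 17982 frames. 35251 ÷ 17982 → 1 full block, remainder 17269.
Within the partial block the first minute is 1800 frames and each further minute 1798, so 9 further minute boundaries passed. Total skipped labels = 18 × 1 + 2 × 9 = 36.
Non-drop label index = 35251 + 36 = 35287; at 30 labels/s that is 00:19:36:07, i.e. DF 00:19:36;07.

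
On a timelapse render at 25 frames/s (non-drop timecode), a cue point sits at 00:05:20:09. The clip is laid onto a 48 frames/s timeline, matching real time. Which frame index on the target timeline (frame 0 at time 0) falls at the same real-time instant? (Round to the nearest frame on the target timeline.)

frame 15377

Source frame index: (0×3600 + 5×60 + 20) × 25 + 9 = 8009.
Real time: 8009 / (25) = 8009/25 s.
Target frame: (8009/25) × (48) = 384432/25 ≈ 15377.280 → 15377.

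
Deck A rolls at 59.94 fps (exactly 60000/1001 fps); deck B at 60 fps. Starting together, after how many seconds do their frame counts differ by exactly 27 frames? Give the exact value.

The gap grows by |60 − 60000/1001| = 60/1001 frames per second.
Time for a 27-frame gap: 27 ÷ (60/1001) = 450.45 s.

450.45 seconds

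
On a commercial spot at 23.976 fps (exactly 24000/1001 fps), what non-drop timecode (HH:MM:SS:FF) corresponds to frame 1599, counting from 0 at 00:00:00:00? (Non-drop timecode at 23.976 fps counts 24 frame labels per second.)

00:01:06:15

1599 ÷ 24 = 66 full seconds, remainder 15 frames.
66 s = 0 h 1 min 6 s.
Timecode: 00:01:06:15.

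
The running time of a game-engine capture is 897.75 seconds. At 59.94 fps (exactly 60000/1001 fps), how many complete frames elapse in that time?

53811 frames

Frames = 897.75 × 60000/1001 = 7695000/143 ≈ 53811.1888.
Complete frames: 53811.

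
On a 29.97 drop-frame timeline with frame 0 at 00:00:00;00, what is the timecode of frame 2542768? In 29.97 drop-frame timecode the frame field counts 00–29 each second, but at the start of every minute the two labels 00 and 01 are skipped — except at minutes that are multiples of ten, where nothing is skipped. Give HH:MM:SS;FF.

Each 10-minute DF block holds 10 × 60 × 30 − 9 × 2 = 17982 frames. 2542768 ÷ 17982 → 141 full blocks, remainder 7306.
Within the partial block the first minute is 1800 frames and each further minute 1798, so 4 further minute boundaries passed. Total skipped labels = 18 × 141 + 2 × 4 = 2546.
Non-drop label index = 2542768 + 2546 = 2545314; at 30 labels/s that is 23:34:03:24, i.e. DF 23:34:03;24.

23:34:03;24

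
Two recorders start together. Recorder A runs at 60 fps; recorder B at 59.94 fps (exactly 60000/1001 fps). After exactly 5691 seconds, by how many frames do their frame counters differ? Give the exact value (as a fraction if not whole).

48780/143 frames

A emits 60 × 5691 = 341460 frames; B emits 60000/1001 × 5691 = 48780000/143.
Difference = 48780/143 frames (≈ 341.1189); B is behind A.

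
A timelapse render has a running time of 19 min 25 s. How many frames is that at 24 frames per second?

27960 frames

19 min 25 s = 1165 s.
Frames = 1165 × 24 = 27960.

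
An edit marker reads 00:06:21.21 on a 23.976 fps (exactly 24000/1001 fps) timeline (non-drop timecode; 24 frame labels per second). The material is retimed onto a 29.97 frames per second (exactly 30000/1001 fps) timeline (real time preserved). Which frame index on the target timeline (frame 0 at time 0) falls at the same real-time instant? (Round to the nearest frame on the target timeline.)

frame 11456

Source frame index: (0×3600 + 6×60 + 21) × 24 + 21 = 9165.
Real time: 9165 / (24000/1001) = 611611/1600 s.
Target frame: (611611/1600) × (30000/1001) = 45825/4 ≈ 11456.250 → 11456.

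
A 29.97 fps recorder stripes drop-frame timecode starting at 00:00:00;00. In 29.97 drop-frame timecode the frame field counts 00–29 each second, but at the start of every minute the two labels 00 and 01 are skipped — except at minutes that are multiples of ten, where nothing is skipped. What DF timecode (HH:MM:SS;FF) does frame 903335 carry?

08:22:21;09

Each 10-minute DF block holds 10 × 60 × 30 − 9 × 2 = 17982 frames. 903335 ÷ 17982 → 50 full blocks, remainder 4235.
Within the partial block the first minute is 1800 frames and each further minute 1798, so 2 further minute boundaries passed. Total skipped labels = 18 × 50 + 2 × 2 = 904.
Non-drop label index = 903335 + 904 = 904239; at 30 labels/s that is 08:22:21:09, i.e. DF 08:22:21;09.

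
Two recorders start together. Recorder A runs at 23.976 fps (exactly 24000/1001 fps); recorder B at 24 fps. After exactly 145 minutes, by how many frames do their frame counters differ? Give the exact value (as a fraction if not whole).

145 min = 8700 s.
A emits 24000/1001 × 8700 = 208800000/1001 frames; B emits 24 × 8700 = 208800.
Difference = 208800/1001 frames (≈ 208.5914); B is ahead of A.

208800/1001 frames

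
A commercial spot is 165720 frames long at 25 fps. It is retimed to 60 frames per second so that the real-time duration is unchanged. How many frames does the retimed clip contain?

Target frames = source frames × (target rate / source rate) = 165720 × (60)/(25) = 165720 × 12/5 = 397728.

397728 frames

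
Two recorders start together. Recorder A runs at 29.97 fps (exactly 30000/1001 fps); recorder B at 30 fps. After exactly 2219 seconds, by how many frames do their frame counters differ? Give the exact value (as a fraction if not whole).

9510/143 frames

A emits 30000/1001 × 2219 = 9510000/143 frames; B emits 30 × 2219 = 66570.
Difference = 9510/143 frames (≈ 66.5035); B is ahead of A.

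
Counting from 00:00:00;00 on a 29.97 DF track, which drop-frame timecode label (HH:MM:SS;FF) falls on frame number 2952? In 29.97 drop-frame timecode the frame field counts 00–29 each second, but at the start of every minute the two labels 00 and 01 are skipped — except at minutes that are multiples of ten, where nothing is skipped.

00:01:38;14

Each 10-minute DF block holds 10 × 60 × 30 − 9 × 2 = 17982 frames. 2952 ÷ 17982 → 0 full blocks, remainder 2952.
Within the partial block the first minute is 1800 frames and each further minute 1798, so 1 further minute boundary passed. Total skipped labels = 18 × 0 + 2 × 1 = 2.
Non-drop label index = 2952 + 2 = 2954; at 30 labels/s that is 00:01:38:14, i.e. DF 00:01:38;14.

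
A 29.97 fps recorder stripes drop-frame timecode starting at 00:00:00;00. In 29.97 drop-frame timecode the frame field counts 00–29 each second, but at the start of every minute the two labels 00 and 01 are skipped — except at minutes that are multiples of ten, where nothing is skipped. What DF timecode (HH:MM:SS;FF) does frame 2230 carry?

Each 10-minute DF block holds 10 × 60 × 30 − 9 × 2 = 17982 frames. 2230 ÷ 17982 → 0 full blocks, remainder 2230.
Within the partial block the first minute is 1800 frames and each further minute 1798, so 1 further minute boundary passed. Total skipped labels = 18 × 0 + 2 × 1 = 2.
Non-drop label index = 2230 + 2 = 2232; at 30 labels/s that is 00:01:14:12, i.e. DF 00:01:14;12.

00:01:14;12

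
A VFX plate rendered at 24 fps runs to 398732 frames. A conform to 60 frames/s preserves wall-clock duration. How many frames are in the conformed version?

996830 frames

Target frames = source frames × (target rate / source rate) = 398732 × (60)/(24) = 398732 × 5/2 = 996830.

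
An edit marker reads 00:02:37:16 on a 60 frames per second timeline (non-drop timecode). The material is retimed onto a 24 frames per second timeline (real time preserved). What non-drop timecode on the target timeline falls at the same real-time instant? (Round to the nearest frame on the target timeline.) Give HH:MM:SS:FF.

00:02:37:06

Source frame index: (0×3600 + 2×60 + 37) × 60 + 16 = 9436.
Real time: 9436 / (60) = 2359/15 s.
Target frame: (2359/15) × (24) = 18872/5 ≈ 3774.400 → 3774.
At 24 labels/s: frame 3774 → 00:02:37:06.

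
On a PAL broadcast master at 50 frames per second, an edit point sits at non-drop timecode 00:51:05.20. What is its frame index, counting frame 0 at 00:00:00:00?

Total seconds to the label: (0 × 3600 + 51 × 60 + 5) = 3065.
Frame index = 3065 × 50 + 20 = 153270.

frame 153270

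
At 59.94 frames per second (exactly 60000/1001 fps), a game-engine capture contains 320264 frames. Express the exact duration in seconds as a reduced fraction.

40073033/7500 seconds

Running time = 320264 ÷ (60000/1001) = 320264 × 1001/60000 = 40073033/7500 s.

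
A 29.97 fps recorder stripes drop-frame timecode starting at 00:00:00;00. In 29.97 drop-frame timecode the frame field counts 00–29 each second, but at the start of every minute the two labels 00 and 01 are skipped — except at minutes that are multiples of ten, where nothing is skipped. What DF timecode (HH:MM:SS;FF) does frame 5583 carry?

Ten DF minutes hold 17982 frames, so frame 5583 lies in block 0 (frames 0–17981) with 5583 frames into that block.
The block's first minute is 1800 frames and the rest 1798 each; 5583 frames reaches minute 3, so 0 × 18 + 3 × 2 = 6 labels have been skipped so far.
Adding those back, label number 5583 + 6 = 5589 at 30 labels/s is 186 s + 9 f = 0 h 3 min 6 s frame 9, i.e. 00:03:06;09.

00:03:06;09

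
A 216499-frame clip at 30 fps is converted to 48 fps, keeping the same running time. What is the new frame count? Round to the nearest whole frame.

346398 frames

Frames at target rate = 216499 × (48) / (30) = 1731992/5 ≈ 346398.400.
Nearest whole frame: 346398.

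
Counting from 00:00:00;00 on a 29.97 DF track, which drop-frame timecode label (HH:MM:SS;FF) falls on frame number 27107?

00:15:04;15

Each 10-minute DF block holds 10 × 60 × 30 − 9 × 2 = 17982 frames. 27107 ÷ 17982 → 1 full block, remainder 9125.
Within the partial block the first minute is 1800 frames and each further minute 1798, so 5 further minute boundaries passed. Total skipped labels = 18 × 1 + 2 × 5 = 28.
Non-drop label index = 27107 + 28 = 27135; at 30 labels/s that is 00:15:04:15, i.e. DF 00:15:04;15.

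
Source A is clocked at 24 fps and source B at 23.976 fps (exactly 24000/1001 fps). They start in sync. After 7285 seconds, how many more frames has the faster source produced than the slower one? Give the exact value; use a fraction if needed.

174840/1001 frames

A emits 24 × 7285 = 174840 frames; B emits 24000/1001 × 7285 = 174840000/1001.
Difference = 174840/1001 frames (≈ 174.6653); B is behind A.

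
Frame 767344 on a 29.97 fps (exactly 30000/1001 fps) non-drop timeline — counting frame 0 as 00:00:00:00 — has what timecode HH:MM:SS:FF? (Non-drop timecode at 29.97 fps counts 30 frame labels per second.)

767344 ÷ 30 = 25578 full seconds, remainder 4 frames.
25578 s = 7 h 6 min 18 s.
Timecode: 07:06:18:04.

07:06:18:04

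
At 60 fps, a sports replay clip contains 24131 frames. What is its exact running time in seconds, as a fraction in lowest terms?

Running time = 24131 ÷ (60) = 24131 × 1/60 = 24131/60 s.

24131/60 seconds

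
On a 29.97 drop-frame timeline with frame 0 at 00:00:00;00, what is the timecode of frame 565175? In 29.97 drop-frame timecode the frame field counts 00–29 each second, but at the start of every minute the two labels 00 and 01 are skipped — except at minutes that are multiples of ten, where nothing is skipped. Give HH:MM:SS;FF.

Ten DF minutes hold 17982 frames, so frame 565175 lies in block 31 (frames 557442–575423) with 7733 frames into that block.
The block's first minute is 1800 frames and the rest 1798 each; 7733 frames reaches minute 4, so 31 × 18 + 4 × 2 = 566 labels have been skipped so far.
Adding those back, label number 565175 + 566 = 565741 at 30 labels/s is 18858 s + 1 f = 5 h 14 min 18 s frame 1, i.e. 05:14:18;01.

05:14:18;01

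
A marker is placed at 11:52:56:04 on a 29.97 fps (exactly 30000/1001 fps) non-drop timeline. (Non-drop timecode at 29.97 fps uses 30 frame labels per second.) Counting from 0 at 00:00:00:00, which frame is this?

Total seconds to the label: (11 × 3600 + 52 × 60 + 56) = 42776.
Frame index = 42776 × 30 + 4 = 1283284.

1283284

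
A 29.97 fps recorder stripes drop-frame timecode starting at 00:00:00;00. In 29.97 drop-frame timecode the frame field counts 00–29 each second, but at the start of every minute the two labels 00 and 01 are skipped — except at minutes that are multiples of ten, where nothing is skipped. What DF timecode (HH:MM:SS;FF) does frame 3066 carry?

Each 10-minute DF block holds 10 × 60 × 30 − 9 × 2 = 17982 frames. 3066 ÷ 17982 → 0 full blocks, remainder 3066.
Within the partial block the first minute is 1800 frames and each further minute 1798, so 1 further minute boundary passed. Total skipped labels = 18 × 0 + 2 × 1 = 2.
Non-drop label index = 3066 + 2 = 3068; at 30 labels/s that is 00:01:42:08, i.e. DF 00:01:42;08.

00:01:42;08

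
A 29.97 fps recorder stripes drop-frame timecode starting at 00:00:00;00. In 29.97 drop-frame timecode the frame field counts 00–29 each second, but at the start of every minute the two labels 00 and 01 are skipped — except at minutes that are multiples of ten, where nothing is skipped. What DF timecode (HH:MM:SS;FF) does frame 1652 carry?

00:00:55;02

Each 10-minute DF block holds 10 × 60 × 30 − 9 × 2 = 17982 frames. 1652 ÷ 17982 → 0 full blocks, remainder 1652.
Within the partial block the first minute is 1800 frames and each further minute 1798, so 0 further minute boundaries passed. Total skipped labels = 18 × 0 + 2 × 0 = 0.
Non-drop label index = 1652 + 0 = 1652; at 30 labels/s that is 00:00:55:02, i.e. DF 00:00:55;02.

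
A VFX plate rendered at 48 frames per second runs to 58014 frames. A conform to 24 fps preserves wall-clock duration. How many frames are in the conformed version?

29007 frames

Target frames = source frames × (target rate / source rate) = 58014 × (24)/(48) = 58014 × 1/2 = 29007.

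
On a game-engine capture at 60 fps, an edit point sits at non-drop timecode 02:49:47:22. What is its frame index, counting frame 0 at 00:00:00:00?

Total seconds to the label: (2 × 3600 + 49 × 60 + 47) = 10187.
Frame index = 10187 × 60 + 22 = 611242.

611242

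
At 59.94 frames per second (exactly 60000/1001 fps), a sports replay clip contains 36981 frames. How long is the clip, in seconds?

Running time = 36981 / (60000/1001) = 616.96635 s.

616.96635 seconds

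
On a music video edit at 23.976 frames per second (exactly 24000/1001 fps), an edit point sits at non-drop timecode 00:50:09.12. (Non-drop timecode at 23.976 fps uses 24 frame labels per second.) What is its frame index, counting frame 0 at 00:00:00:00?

72228

Total seconds to the label: (0 × 3600 + 50 × 60 + 9) = 3009.
Frame index = 3009 × 24 + 12 = 72228.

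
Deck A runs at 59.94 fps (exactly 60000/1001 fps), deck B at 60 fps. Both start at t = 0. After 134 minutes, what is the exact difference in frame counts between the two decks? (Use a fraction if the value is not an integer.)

482400/1001 frames

134 min = 8040 s.
A emits 60000/1001 × 8040 = 482400000/1001 frames; B emits 60 × 8040 = 482400.
Difference = 482400/1001 frames (≈ 481.9181); B is ahead of A.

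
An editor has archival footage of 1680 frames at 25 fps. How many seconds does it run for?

67.2 seconds

Running time = 1680 / (25) = 67.2 s.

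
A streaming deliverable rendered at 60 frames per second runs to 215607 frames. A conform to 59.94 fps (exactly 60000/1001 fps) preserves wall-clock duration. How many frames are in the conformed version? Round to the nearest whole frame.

Frames at target rate = 215607 × (60000/1001) / (60) = 30801000/143 ≈ 215391.608.
Nearest whole frame: 215392.

215392 frames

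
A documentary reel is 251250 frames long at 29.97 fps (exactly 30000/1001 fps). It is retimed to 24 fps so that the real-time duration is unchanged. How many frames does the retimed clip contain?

Target frames = source frames × (target rate / source rate) = 251250 × (24)/(30000/1001) = 251250 × 1001/1250 = 201201.

201201 frames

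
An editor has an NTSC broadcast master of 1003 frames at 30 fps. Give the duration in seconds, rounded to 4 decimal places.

33.4333 seconds

Running time = 1003 × 1/30 = 1003/30 s ≈ 33.4333 s.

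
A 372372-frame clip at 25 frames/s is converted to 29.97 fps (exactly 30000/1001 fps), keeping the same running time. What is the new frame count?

Target frames = source frames × (target rate / source rate) = 372372 × (30000/1001)/(25) = 372372 × 1200/1001 = 446400.

446400 frames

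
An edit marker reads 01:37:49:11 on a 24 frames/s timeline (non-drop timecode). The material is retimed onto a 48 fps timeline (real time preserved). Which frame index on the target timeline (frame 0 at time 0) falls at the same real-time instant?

frame 281734

Source frame index: (1×3600 + 37×60 + 49) × 24 + 11 = 140867.
Real time: 140867 / (24) = 140867/24 s.
Target frame: (140867/24) × (48) = 281734.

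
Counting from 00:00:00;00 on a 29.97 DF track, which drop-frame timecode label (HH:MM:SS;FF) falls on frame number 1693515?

15:41:46;29

Ten DF minutes hold 17982 frames, so frame 1693515 lies in block 94 (frames 1690308–1708289) with 3207 frames into that block.
The block's first minute is 1800 frames and the rest 1798 each; 3207 frames reaches minute 1, so 94 × 18 + 1 × 2 = 1694 labels have been skipped so far.
Adding those back, label number 1693515 + 1694 = 1695209 at 30 labels/s is 56506 s + 29 f = 15 h 41 min 46 s frame 29, i.e. 15:41:46;29.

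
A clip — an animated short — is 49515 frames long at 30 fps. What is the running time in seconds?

1650.5 seconds

Running time = 49515 / (30) = 1650.5 s.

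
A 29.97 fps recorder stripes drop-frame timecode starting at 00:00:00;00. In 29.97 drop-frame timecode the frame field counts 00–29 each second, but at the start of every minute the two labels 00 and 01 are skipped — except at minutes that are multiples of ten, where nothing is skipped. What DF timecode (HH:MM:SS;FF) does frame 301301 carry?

02:47:33;13

Ten DF minutes hold 17982 frames, so frame 301301 lies in block 16 (frames 287712–305693) with 13589 frames into that block.
The block's first minute is 1800 frames and the rest 1798 each; 13589 frames reaches minute 7, so 16 × 18 + 7 × 2 = 302 labels have been skipped so far.
Adding those back, label number 301301 + 302 = 301603 at 30 labels/s is 10053 s + 13 f = 2 h 47 min 33 s frame 13, i.e. 02:47:33;13.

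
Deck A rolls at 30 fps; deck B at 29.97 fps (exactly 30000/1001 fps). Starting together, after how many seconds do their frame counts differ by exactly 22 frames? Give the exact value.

11011/15 seconds

The gap grows by |30000/1001 − 30| = 30/1001 frames per second.
Time for a 22-frame gap: 22 ÷ (30/1001) = 11011/15 s.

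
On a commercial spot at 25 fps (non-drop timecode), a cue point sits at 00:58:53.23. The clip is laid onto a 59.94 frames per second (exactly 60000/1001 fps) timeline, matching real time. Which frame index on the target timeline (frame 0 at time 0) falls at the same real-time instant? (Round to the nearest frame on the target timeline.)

frame 211823

Source frame index: (0×3600 + 58×60 + 53) × 25 + 23 = 88348.
Real time: 88348 / (25) = 88348/25 s.
Target frame: (88348/25) × (60000/1001) = 16310400/77 ≈ 211823.377 → 211823.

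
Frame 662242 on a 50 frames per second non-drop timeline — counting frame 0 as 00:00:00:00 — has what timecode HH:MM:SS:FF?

03:40:44:42

662242 ÷ 50 = 13244 full seconds, remainder 42 frames.
13244 s = 3 h 40 min 44 s.
Timecode: 03:40:44:42.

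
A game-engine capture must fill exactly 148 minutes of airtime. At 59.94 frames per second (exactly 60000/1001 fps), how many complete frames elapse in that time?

148 min = 8880 s.
Frames = 8880 × 60000/1001 = 532800000/1001 ≈ 532267.7323.
Complete frames: 532267.

532267 frames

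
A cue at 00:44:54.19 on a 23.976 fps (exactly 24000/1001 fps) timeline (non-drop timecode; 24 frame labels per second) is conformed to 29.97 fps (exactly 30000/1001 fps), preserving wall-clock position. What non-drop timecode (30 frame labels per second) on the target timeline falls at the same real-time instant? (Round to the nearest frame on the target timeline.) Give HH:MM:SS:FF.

00:44:54:24

Source frame index: (0×3600 + 44×60 + 54) × 24 + 19 = 64675.
Real time: 64675 / (24000/1001) = 2589587/960 s.
Target frame: (2589587/960) × (30000/1001) = 323375/4 ≈ 80843.750 → 80844.
At 30 labels/s: frame 80844 → 00:44:54:24.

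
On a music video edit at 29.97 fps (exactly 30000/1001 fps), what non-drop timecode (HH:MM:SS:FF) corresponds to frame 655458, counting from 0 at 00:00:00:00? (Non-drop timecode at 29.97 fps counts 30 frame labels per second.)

06:04:08:18

655458 ÷ 30 = 21848 full seconds, remainder 18 frames.
21848 s = 6 h 4 min 8 s.
Timecode: 06:04:08:18.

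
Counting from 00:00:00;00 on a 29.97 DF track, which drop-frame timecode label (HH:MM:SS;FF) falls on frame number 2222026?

20:35:41;20

Ten DF minutes hold 17982 frames, so frame 2222026 lies in block 123 (frames 2211786–2229767) with 10240 frames into that block.
The block's first minute is 1800 frames and the rest 1798 each; 10240 frames reaches minute 5, so 123 × 18 + 5 × 2 = 2224 labels have been skipped so far.
Adding those back, label number 2222026 + 2224 = 2224250 at 30 labels/s is 74141 s + 20 f = 20 h 35 min 41 s frame 20, i.e. 20:35:41;20.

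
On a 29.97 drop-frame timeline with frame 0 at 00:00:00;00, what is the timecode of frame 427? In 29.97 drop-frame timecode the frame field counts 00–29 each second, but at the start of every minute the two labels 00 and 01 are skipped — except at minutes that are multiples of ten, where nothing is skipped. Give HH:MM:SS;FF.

00:00:14;07

Each 10-minute DF block holds 10 × 60 × 30 − 9 × 2 = 17982 frames. 427 ÷ 17982 → 0 full blocks, remainder 427.
Within the partial block the first minute is 1800 frames and each further minute 1798, so 0 further minute boundaries passed. Total skipped labels = 18 × 0 + 2 × 0 = 0.
Non-drop label index = 427 + 0 = 427; at 30 labels/s that is 00:00:14:07, i.e. DF 00:00:14;07.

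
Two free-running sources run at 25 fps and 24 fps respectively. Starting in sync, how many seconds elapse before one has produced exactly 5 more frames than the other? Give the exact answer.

5 seconds

The gap grows by |24 − 25| = 1 frame per second.
Time for a 5-frame gap: 5 ÷ (1) = 5 s.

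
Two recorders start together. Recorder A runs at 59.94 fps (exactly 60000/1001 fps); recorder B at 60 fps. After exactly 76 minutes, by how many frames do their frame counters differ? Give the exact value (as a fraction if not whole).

273600/1001 frames

76 min = 4560 s.
A emits 60000/1001 × 4560 = 273600000/1001 frames; B emits 60 × 4560 = 273600.
Difference = 273600/1001 frames (≈ 273.3267); B is ahead of A.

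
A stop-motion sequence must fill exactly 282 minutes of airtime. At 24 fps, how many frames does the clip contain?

406080 frames

282 min = 16920 s.
Frames = 16920 × 24 = 406080.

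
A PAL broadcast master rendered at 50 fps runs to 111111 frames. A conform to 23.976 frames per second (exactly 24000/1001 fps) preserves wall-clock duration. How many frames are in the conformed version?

53280 frames

Target frames = source frames × (target rate / source rate) = 111111 × (24000/1001)/(50) = 111111 × 480/1001 = 53280.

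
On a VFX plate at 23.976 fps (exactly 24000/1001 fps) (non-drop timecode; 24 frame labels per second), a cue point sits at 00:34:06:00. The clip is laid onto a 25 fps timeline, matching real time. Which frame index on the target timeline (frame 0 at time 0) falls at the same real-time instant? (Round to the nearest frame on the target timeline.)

Source frame index: (0×3600 + 34×60 + 6) × 24 + 0 = 49104.
Real time: 49104 / (24000/1001) = 1024023/500 s.
Target frame: (1024023/500) × (25) = 1024023/20 ≈ 51201.150 → 51201.

frame 51201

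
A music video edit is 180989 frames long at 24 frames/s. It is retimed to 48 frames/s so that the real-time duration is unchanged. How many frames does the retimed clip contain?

361978 frames

Target frames = source frames × (target rate / source rate) = 180989 × (48)/(24) = 180989 × 2 = 361978.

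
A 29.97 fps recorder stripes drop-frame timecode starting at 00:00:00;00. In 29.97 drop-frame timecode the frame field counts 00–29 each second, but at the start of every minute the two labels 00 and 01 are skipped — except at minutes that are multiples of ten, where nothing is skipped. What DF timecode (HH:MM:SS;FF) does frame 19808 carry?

Ten DF minutes hold 17982 frames, so frame 19808 lies in block 1 (frames 17982–35963) with 1826 frames into that block.
The block's first minute is 1800 frames and the rest 1798 each; 1826 frames reaches minute 1, so 1 × 18 + 1 × 2 = 20 labels have been skipped so far.
Adding those back, label number 19808 + 20 = 19828 at 30 labels/s is 660 s + 28 f = 0 h 11 min 0 s frame 28, i.e. 00:11:00;28.

00:11:00;28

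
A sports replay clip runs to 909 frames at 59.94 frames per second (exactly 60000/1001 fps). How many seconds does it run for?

Running time = 909 / (60000/1001) = 15.16515 s.

15.16515 seconds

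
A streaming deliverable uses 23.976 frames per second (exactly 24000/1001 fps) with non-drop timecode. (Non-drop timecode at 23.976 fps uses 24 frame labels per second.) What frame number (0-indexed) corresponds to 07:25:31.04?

frame 641548

Total seconds to the label: (7 × 3600 + 25 × 60 + 31) = 26731.
Frame index = 26731 × 24 + 4 = 641548.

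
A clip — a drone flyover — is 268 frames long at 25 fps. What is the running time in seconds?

Running time = 268 / (25) = 10.72 s.

10.72 seconds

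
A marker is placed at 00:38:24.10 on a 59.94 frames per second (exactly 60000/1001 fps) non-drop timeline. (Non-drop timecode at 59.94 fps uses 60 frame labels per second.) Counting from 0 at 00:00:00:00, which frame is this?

Total seconds to the label: (0 × 3600 + 38 × 60 + 24) = 2304.
Frame index = 2304 × 60 + 10 = 138250.

frame 138250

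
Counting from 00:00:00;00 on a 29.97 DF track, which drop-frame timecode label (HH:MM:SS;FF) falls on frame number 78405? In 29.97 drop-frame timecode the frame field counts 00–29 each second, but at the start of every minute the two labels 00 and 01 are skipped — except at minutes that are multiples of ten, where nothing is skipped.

Ten DF minutes hold 17982 frames, so frame 78405 lies in block 4 (frames 71928–89909) with 6477 frames into that block.
The block's first minute is 1800 frames and the rest 1798 each; 6477 frames reaches minute 3, so 4 × 18 + 3 × 2 = 78 labels have been skipped so far.
Adding those back, label number 78405 + 78 = 78483 at 30 labels/s is 2616 s + 3 f = 0 h 43 min 36 s frame 3, i.e. 00:43:36;03.

00:43:36;03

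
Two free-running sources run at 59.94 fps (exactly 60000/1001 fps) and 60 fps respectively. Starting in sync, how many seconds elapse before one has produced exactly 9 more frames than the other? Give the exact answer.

The gap grows by |60 − 60000/1001| = 60/1001 frames per second.
Time for a 9-frame gap: 9 ÷ (60/1001) = 150.15 s.

150.15 seconds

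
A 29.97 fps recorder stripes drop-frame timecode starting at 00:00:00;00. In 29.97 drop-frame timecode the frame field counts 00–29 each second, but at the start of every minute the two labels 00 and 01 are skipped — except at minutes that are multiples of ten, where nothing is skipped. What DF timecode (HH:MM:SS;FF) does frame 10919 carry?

00:06:04;11

Ten DF minutes hold 17982 frames, so frame 10919 lies in block 0 (frames 0–17981) with 10919 frames into that block.
The block's first minute is 1800 frames and the rest 1798 each; 10919 frames reaches minute 6, so 0 × 18 + 6 × 2 = 12 labels have been skipped so far.
Adding those back, label number 10919 + 12 = 10931 at 30 labels/s is 364 s + 11 f = 0 h 6 min 4 s frame 11, i.e. 00:06:04;11.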